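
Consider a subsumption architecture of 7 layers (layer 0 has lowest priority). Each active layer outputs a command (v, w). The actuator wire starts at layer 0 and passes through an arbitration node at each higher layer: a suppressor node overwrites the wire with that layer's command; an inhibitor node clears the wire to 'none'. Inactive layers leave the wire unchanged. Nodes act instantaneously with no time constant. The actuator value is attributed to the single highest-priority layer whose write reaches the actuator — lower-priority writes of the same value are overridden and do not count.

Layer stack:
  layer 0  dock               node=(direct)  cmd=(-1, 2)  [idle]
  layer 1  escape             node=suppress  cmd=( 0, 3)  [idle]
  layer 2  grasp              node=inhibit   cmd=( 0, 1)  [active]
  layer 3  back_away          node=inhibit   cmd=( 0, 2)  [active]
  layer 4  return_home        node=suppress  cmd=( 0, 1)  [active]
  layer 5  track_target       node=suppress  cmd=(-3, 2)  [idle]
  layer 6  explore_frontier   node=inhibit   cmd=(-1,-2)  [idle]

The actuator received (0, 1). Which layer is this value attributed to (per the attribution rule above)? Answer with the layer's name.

layer 0 (dock) idle — none
layer 1 (escape) idle — unchanged: none
layer 2 (grasp) active — inhibits: none
layer 3 (back_away) active — inhibits: none
layer 4 (return_home) active — suppresses: (0, 1)
layer 5 (track_target) idle — unchanged: (0, 1)
layer 6 (explore_frontier) idle — unchanged: (0, 1)
→ actuator (0, 1)
last writer: layer 4 = return_home

return_home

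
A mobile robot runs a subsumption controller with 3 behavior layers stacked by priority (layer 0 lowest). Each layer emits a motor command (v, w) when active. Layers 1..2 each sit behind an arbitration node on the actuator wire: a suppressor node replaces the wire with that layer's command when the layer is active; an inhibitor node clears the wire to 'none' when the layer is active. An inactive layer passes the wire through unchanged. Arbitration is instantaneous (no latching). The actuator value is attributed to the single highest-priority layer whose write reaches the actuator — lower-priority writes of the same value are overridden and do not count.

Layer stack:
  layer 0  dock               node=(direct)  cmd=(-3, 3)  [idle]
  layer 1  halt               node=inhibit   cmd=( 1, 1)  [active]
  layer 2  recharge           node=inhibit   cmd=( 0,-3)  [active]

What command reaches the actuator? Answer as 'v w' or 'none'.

L0 dock: idle → wire = none
L1 halt: active, inhibitor → wire = none
L2 recharge: active, inhibitor → wire = none
actuator = none

none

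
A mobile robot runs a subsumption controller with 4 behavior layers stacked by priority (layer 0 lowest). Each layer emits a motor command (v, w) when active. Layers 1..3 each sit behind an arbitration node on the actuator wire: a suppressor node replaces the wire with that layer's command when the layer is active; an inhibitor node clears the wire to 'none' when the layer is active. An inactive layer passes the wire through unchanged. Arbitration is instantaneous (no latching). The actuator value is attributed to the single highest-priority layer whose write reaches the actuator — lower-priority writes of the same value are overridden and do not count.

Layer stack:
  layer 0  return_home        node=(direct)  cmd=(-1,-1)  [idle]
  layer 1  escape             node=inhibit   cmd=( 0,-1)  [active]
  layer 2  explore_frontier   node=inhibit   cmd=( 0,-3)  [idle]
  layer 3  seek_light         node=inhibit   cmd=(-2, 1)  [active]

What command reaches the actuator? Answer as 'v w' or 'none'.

none

L0 return_home: idle → wire = none
L1 escape: active, inhibitor → wire = none
L2 explore_frontier: idle → wire stays none
L3 seek_light: active, inhibitor → wire = none
actuator = none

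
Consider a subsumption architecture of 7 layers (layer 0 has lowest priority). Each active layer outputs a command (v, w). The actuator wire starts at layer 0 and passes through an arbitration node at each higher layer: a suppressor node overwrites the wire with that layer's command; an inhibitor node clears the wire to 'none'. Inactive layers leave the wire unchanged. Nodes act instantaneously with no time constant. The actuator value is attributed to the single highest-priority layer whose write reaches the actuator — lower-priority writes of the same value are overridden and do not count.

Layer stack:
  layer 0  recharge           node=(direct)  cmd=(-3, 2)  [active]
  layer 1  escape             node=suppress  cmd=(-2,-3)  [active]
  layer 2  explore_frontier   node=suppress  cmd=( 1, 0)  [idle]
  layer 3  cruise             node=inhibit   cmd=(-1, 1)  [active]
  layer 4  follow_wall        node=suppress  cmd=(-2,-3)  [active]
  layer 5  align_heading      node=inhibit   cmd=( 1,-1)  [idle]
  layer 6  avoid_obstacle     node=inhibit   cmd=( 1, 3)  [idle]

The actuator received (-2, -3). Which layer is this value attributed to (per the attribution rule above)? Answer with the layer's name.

follow_wall

layer 0 (recharge) active — direct: (-3, 2)
layer 1 (escape) active — suppresses: (-2, -3)
layer 2 (explore_frontier) idle — unchanged: (-2, -3)
layer 3 (cruise) active — inhibits: none
layer 4 (follow_wall) active — suppresses: (-2, -3)
layer 5 (align_heading) idle — unchanged: (-2, -3)
layer 6 (avoid_obstacle) idle — unchanged: (-2, -3)
→ actuator (-2, -3)
last writer: layer 4 = follow_wall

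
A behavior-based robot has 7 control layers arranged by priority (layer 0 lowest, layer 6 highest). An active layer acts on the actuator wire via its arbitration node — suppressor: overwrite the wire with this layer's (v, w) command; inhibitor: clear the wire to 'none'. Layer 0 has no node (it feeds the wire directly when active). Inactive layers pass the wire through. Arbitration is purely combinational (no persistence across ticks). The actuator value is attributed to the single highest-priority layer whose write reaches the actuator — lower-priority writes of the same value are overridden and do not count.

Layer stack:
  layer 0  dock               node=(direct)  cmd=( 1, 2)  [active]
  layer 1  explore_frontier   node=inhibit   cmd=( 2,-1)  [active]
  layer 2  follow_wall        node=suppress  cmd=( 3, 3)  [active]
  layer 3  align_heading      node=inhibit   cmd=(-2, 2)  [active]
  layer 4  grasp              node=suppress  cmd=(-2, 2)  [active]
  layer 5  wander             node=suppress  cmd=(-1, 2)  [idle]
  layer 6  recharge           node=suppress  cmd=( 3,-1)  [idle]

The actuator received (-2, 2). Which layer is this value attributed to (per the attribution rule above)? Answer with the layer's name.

grasp

layer 0 (dock) active — direct: (1, 2)
layer 1 (explore_frontier) active — inhibits: none
layer 2 (follow_wall) active — suppresses: (3, 3)
layer 3 (align_heading) active — inhibits: none
layer 4 (grasp) active — suppresses: (-2, 2)
layer 5 (wander) idle — unchanged: (-2, 2)
layer 6 (recharge) idle — unchanged: (-2, 2)
→ actuator (-2, 2)
last writer: layer 4 = grasp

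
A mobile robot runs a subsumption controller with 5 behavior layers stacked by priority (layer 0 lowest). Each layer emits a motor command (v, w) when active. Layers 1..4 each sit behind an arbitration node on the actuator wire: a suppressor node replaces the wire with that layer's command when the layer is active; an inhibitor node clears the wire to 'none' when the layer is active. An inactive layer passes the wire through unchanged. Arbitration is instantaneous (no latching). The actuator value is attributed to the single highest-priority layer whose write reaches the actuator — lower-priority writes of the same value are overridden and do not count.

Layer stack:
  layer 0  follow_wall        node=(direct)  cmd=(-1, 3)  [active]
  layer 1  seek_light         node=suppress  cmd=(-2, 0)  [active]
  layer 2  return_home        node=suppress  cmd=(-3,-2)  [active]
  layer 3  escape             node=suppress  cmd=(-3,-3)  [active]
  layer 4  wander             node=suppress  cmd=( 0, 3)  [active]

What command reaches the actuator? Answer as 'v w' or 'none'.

0 3

[0] follow_wall on; wire := (-1, 3)
[1] seek_light on (suppress); wire := (-2, 0)
[2] return_home on (suppress); wire := (-3, -2)
[3] escape on (suppress); wire := (-3, -3)
[4] wander on (suppress); wire := (0, 3)
output (0, 3)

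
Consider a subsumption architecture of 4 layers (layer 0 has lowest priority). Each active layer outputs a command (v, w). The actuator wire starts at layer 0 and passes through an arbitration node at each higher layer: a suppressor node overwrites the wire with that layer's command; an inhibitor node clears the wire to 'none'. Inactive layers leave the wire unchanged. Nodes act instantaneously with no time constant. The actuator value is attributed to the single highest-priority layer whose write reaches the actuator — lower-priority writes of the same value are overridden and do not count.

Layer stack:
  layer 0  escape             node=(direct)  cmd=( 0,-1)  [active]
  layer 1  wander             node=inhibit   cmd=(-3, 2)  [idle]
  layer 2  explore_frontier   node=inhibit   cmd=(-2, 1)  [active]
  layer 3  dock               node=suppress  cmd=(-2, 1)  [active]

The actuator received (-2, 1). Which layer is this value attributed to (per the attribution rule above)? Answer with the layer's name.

layer 0 (escape) active — direct: (0, -1)
layer 1 (wander) idle — unchanged: (0, -1)
layer 2 (explore_frontier) active — inhibits: none
layer 3 (dock) active — suppresses: (-2, 1)
→ actuator (-2, 1)
last writer: layer 3 = dock

dock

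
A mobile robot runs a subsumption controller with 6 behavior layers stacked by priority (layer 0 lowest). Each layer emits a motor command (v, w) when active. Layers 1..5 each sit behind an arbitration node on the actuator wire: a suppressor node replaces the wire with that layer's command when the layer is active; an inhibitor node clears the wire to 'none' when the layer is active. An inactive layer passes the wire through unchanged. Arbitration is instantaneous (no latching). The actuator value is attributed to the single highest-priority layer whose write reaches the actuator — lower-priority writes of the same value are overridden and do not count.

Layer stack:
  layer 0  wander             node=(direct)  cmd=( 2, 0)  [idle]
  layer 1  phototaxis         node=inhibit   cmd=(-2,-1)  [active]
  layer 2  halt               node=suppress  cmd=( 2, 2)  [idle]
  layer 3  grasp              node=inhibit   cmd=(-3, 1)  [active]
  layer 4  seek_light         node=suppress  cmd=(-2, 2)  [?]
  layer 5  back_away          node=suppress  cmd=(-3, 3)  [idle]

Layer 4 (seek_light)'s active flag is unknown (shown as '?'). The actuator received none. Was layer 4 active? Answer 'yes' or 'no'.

no

If layer 4 is active=yes:
  actuator would be (-2, 2)
If layer 4 is active=no:
  actuator would be none
Observed none, so layer 4 was idle.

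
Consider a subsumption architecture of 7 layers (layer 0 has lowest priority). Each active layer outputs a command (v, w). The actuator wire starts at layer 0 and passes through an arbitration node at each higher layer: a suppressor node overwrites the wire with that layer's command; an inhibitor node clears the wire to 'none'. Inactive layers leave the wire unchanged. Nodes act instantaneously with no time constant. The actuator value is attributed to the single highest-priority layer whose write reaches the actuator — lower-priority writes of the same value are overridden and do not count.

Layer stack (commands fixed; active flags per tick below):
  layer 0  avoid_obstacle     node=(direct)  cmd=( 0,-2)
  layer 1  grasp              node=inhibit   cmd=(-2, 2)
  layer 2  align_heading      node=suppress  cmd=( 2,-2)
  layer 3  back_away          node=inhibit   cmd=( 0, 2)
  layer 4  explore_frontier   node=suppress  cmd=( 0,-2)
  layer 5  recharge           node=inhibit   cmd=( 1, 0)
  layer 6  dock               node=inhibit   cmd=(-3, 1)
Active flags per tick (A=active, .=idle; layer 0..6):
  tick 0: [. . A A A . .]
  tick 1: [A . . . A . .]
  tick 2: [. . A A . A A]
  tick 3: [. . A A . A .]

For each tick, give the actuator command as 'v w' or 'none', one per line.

0 -2
0 -2
none
none

tick 0:
  layer 0 (avoid_obstacle) idle — none
  layer 1 (grasp) idle — unchanged: none
  layer 2 (align_heading) active — suppresses: (2, -2)
  layer 3 (back_away) active — inhibits: none
  layer 4 (explore_frontier) active — suppresses: (0, -2)
  layer 5 (recharge) idle — unchanged: (0, -2)
  layer 6 (dock) idle — unchanged: (0, -2)
  → actuator (0, -2)
tick 1:
  layer 0 (avoid_obstacle) active — direct: (0, -2)
  layer 1 (grasp) idle — unchanged: (0, -2)
  layer 2 (align_heading) idle — unchanged: (0, -2)
  layer 3 (back_away) idle — unchanged: (0, -2)
  layer 4 (explore_frontier) active — suppresses: (0, -2)
  layer 5 (recharge) idle — unchanged: (0, -2)
  layer 6 (dock) idle — unchanged: (0, -2)
  → actuator (0, -2)
tick 2:
  layer 0 (avoid_obstacle) idle — none
  layer 1 (grasp) idle — unchanged: none
  layer 2 (align_heading) active — suppresses: (2, -2)
  layer 3 (back_away) active — inhibits: none
  layer 4 (explore_frontier) idle — unchanged: none
  layer 5 (recharge) active — inhibits: none
  layer 6 (dock) active — inhibits: none
  → actuator none
tick 3:
  layer 0 (avoid_obstacle) idle — none
  layer 1 (grasp) idle — unchanged: none
  layer 2 (align_heading) active — suppresses: (2, -2)
  layer 3 (back_away) active — inhibits: none
  layer 4 (explore_frontier) idle — unchanged: none
  layer 5 (recharge) active — inhibits: none
  layer 6 (dock) idle — unchanged: none
  → actuator none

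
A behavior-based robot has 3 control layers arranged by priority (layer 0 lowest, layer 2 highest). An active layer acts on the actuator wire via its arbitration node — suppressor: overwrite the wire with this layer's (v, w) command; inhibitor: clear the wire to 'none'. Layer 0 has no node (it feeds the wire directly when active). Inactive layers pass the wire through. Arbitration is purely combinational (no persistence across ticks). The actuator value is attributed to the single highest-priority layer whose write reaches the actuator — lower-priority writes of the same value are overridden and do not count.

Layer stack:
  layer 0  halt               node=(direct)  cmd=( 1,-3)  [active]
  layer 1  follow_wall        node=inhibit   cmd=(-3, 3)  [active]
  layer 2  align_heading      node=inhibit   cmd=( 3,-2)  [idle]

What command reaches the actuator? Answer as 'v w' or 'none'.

none

layer 0 (halt) active — direct: (1, -3)
layer 1 (follow_wall) active — inhibits: none
layer 2 (align_heading) idle — unchanged: none
→ actuator none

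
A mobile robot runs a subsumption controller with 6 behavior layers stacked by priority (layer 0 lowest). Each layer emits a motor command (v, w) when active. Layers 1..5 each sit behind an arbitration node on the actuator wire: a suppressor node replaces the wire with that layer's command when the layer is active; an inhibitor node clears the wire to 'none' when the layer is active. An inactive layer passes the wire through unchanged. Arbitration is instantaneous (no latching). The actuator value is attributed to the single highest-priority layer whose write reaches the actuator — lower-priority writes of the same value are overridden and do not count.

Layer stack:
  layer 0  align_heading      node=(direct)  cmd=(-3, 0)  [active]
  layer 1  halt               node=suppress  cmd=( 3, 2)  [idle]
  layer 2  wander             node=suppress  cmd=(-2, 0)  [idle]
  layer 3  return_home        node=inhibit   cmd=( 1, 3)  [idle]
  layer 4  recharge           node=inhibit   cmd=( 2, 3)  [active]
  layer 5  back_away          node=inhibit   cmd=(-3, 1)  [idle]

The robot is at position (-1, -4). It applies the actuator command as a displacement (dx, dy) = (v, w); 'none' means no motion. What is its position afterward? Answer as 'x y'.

[0] align_heading on; wire := (-3, 0)
[1] halt off; pass (-3, 0)
[2] wander off; pass (-3, 0)
[3] return_home off; pass (-3, 0)
[4] recharge on (inhibit); wire := none
[5] back_away off; pass none
output none
position: (-1, -4) + none = (-1, -4)

-1 -4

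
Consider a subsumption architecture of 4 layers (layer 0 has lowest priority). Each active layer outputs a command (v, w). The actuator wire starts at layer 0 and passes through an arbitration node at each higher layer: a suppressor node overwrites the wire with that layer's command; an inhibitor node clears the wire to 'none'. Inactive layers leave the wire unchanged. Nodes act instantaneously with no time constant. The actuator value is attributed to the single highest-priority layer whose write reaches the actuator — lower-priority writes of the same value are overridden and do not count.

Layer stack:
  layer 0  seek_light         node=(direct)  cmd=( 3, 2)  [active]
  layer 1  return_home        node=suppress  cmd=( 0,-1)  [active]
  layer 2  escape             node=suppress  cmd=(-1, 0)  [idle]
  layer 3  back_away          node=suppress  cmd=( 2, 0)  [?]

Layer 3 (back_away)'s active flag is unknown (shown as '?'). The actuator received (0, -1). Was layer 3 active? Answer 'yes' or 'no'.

If layer 3 is active=yes:
  actuator would be (2, 0)
If layer 3 is active=no:
  actuator would be (0, -1)
Observed (0, -1), so layer 3 was idle.

no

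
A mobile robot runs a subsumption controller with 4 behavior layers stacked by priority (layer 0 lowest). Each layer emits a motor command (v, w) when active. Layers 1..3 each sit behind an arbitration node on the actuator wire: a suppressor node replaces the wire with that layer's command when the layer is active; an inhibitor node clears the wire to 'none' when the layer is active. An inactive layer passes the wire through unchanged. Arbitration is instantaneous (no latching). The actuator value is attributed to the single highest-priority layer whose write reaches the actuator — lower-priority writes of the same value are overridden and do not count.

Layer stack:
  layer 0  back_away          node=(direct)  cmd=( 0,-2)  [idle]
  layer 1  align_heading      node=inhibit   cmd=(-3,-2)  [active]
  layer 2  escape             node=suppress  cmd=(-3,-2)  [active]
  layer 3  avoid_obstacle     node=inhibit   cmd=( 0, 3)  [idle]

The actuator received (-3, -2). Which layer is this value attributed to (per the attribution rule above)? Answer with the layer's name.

L0 back_away: idle → wire = none
L1 align_heading: active, inhibitor → wire = none
L2 escape: active, suppressor → wire = (-3, -2)
L3 avoid_obstacle: idle → wire stays (-3, -2)
actuator = (-3, -2)
last writer: layer 2 = escape

escape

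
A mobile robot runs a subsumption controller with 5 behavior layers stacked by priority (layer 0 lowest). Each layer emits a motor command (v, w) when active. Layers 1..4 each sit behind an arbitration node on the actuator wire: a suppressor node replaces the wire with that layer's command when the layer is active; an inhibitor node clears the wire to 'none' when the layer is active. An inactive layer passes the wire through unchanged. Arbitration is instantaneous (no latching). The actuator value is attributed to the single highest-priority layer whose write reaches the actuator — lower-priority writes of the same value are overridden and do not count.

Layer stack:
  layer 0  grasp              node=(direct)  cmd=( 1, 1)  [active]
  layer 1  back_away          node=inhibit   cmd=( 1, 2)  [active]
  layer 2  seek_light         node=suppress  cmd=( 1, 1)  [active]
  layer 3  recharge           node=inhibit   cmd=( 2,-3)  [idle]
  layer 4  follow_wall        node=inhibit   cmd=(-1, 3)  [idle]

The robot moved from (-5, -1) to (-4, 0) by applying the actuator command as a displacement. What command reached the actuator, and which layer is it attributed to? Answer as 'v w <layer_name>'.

1 1 seek_light

displacement = (-4, 0) − (-5, -1) = (1, 1)
L0 grasp: active, feeds wire = (1, 1)
L1 back_away: active, inhibitor → wire = none
L2 seek_light: active, suppressor → wire = (1, 1)
L3 recharge: idle → wire stays (1, 1)
L4 follow_wall: idle → wire stays (1, 1)
actuator = (1, 1) — from layer 2 (seek_light)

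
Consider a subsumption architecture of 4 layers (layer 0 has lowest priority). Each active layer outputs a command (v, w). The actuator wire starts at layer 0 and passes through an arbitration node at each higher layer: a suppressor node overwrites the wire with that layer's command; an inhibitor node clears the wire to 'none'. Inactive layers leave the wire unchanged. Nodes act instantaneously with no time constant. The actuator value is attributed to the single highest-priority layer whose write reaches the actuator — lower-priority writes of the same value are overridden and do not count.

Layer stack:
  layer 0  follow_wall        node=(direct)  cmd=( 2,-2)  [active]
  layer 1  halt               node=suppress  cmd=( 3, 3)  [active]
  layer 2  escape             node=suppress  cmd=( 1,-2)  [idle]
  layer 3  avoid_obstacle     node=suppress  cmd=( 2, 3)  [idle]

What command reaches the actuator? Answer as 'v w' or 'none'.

3 3

layer 0 (follow_wall) active — direct: (2, -2)
layer 1 (halt) active — suppresses: (3, 3)
layer 2 (escape) idle — unchanged: (3, 3)
layer 3 (avoid_obstacle) idle — unchanged: (3, 3)
→ actuator (3, 3)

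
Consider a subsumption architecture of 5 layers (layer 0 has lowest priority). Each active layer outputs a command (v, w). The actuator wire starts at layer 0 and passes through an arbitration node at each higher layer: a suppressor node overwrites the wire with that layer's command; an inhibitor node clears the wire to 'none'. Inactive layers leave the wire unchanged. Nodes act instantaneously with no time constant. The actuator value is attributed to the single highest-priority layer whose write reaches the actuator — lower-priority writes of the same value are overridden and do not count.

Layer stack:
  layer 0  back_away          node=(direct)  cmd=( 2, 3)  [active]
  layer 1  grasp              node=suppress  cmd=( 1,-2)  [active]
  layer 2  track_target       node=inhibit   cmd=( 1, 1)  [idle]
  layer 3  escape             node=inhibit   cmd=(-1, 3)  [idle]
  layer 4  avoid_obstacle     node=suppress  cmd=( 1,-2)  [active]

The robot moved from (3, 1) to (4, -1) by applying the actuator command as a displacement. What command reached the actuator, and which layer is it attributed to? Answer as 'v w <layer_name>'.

displacement = (4, -1) − (3, 1) = (1, -2)
L0 back_away: active, feeds wire = (2, 3)
L1 grasp: active, suppressor → wire = (1, -2)
L2 track_target: idle → wire stays (1, -2)
L3 escape: idle → wire stays (1, -2)
L4 avoid_obstacle: active, suppressor → wire = (1, -2)
actuator = (1, -2) — from layer 4 (avoid_obstacle)

1 -2 avoid_obstacle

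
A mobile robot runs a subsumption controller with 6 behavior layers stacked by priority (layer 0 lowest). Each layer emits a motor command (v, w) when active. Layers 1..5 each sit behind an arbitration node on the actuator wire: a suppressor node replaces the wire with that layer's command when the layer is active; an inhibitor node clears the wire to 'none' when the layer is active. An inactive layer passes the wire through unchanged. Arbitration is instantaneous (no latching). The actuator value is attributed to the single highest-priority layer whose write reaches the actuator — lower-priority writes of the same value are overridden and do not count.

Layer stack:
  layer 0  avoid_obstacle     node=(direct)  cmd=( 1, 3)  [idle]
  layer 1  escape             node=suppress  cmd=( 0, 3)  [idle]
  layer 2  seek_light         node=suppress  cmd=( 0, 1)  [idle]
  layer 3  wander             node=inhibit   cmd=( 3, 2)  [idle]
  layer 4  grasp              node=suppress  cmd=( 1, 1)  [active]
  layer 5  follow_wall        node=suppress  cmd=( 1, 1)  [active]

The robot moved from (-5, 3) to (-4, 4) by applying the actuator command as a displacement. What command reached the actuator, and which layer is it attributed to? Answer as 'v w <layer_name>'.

1 1 follow_wall

displacement = (-4, 4) − (-5, 3) = (1, 1)
layer 0 (avoid_obstacle) idle — none
layer 1 (escape) idle — unchanged: none
layer 2 (seek_light) idle — unchanged: none
layer 3 (wander) idle — unchanged: none
layer 4 (grasp) active — suppresses: (1, 1)
layer 5 (follow_wall) active — suppresses: (1, 1)
→ actuator (1, 1) — from layer 5 (follow_wall)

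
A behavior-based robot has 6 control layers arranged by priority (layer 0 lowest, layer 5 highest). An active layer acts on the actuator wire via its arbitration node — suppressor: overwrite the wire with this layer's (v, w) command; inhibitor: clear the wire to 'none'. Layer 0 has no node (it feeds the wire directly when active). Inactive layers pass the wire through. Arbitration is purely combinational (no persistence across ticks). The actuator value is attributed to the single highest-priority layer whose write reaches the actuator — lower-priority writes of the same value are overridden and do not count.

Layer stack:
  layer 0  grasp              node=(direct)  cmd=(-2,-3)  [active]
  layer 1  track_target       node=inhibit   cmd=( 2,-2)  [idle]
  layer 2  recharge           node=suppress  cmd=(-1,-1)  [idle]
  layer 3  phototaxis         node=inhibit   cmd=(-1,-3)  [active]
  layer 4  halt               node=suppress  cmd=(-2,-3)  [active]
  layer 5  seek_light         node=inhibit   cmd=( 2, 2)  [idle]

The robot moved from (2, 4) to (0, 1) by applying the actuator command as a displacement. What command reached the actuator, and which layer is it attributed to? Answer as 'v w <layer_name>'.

-2 -3 halt

displacement = (0, 1) − (2, 4) = (-2, -3)
L0 grasp: active, feeds wire = (-2, -3)
L1 track_target: idle → wire stays (-2, -3)
L2 recharge: idle → wire stays (-2, -3)
L3 phototaxis: active, inhibitor → wire = none
L4 halt: active, suppressor → wire = (-2, -3)
L5 seek_light: idle → wire stays (-2, -3)
actuator = (-2, -3) — from layer 4 (halt)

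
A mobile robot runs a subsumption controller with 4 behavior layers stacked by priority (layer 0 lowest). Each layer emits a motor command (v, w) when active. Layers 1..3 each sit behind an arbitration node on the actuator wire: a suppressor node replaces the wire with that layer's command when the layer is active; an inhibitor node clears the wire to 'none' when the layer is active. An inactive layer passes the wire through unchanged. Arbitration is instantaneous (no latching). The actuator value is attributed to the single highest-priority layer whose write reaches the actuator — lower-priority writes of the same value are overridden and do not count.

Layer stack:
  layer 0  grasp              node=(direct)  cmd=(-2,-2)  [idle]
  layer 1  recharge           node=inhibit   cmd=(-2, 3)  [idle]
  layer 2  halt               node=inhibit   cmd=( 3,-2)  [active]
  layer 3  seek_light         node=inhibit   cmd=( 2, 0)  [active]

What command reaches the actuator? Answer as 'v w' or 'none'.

layer 0 (grasp) idle — none
layer 1 (recharge) idle — unchanged: none
layer 2 (halt) active — inhibits: none
layer 3 (seek_light) active — inhibits: none
→ actuator none

none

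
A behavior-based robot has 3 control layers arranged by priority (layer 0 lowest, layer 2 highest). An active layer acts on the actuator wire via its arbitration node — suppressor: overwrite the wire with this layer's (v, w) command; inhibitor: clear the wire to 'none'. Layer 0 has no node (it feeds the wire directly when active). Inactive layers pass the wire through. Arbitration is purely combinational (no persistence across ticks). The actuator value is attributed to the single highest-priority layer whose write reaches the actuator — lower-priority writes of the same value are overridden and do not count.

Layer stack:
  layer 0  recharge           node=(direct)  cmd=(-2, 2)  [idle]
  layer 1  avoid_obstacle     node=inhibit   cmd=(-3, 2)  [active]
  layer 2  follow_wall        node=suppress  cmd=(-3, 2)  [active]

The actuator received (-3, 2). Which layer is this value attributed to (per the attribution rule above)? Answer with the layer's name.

layer 0 (recharge) idle — none
layer 1 (avoid_obstacle) active — inhibits: none
layer 2 (follow_wall) active — suppresses: (-3, 2)
→ actuator (-3, 2)
last writer: layer 2 = follow_wall

follow_wall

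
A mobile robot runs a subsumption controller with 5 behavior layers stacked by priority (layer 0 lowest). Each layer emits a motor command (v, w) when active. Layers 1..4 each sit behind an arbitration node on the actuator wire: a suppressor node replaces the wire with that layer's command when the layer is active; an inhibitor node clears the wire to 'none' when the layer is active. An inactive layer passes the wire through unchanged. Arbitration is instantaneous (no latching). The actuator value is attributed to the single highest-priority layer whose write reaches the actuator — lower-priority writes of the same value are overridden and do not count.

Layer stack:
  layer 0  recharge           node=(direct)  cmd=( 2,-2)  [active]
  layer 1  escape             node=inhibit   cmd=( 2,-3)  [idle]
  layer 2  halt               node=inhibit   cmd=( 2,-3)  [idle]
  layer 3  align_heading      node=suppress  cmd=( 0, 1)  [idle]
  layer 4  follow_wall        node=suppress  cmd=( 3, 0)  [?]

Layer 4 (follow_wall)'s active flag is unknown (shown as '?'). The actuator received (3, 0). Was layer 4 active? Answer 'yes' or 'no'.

If layer 4 is active=yes:
  actuator would be (3, 0)
If layer 4 is active=no:
  actuator would be (2, -2)
Observed (3, 0), so layer 4 was active.

yes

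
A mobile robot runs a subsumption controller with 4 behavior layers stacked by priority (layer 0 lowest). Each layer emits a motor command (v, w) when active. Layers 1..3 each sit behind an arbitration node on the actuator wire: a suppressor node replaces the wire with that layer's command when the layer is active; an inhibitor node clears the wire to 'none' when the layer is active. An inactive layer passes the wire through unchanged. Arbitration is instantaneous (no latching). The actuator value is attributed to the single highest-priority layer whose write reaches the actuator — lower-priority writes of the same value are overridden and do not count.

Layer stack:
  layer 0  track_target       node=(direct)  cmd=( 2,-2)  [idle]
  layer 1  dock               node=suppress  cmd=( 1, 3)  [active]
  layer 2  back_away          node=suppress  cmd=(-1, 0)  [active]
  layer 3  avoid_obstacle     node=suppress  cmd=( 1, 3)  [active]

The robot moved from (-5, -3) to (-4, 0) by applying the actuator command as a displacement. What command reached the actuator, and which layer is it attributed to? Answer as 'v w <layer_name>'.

displacement = (-4, 0) − (-5, -3) = (1, 3)
L0 track_target: idle → wire = none
L1 dock: active, suppressor → wire = (1, 3)
L2 back_away: active, suppressor → wire = (-1, 0)
L3 avoid_obstacle: active, suppressor → wire = (1, 3)
actuator = (1, 3) — from layer 3 (avoid_obstacle)

1 3 avoid_obstacle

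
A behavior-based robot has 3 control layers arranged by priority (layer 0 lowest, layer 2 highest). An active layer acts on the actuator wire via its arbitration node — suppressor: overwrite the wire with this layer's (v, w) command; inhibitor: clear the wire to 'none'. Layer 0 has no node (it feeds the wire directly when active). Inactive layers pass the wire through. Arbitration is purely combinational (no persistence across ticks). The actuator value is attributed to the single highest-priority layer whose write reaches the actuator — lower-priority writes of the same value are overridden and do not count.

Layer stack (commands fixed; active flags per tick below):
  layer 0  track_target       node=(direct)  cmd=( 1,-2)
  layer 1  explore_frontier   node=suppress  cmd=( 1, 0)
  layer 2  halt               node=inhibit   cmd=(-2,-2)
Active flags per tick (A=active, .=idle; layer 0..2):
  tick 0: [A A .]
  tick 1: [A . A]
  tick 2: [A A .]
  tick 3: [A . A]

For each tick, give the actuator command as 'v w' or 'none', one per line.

tick 0:
  [0] track_target on; wire := (1, -2)
  [1] explore_frontier on (suppress); wire := (1, 0)
  [2] halt off; pass (1, 0)
  output (1, 0)
tick 1:
  [0] track_target on; wire := (1, -2)
  [1] explore_frontier off; pass (1, -2)
  [2] halt on (inhibit); wire := none
  output none
tick 2:
  [0] track_target on; wire := (1, -2)
  [1] explore_frontier on (suppress); wire := (1, 0)
  [2] halt off; pass (1, 0)
  output (1, 0)
tick 3:
  [0] track_target on; wire := (1, -2)
  [1] explore_frontier off; pass (1, -2)
  [2] halt on (inhibit); wire := none
  output none

1 0
none
1 0
none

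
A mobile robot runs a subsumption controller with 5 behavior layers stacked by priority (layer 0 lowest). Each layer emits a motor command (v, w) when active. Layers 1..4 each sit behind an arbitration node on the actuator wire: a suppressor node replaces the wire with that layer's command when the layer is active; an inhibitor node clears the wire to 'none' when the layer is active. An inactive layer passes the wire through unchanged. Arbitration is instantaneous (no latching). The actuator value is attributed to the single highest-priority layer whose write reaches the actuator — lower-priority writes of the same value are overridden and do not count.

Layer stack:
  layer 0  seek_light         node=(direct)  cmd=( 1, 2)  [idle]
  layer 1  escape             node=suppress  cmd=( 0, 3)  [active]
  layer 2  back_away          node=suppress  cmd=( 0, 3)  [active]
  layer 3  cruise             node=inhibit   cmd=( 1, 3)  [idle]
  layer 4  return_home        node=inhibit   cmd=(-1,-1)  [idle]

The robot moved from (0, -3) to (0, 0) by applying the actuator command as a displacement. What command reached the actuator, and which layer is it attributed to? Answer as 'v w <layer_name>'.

displacement = (0, 0) − (0, -3) = (0, 3)
layer 0 (seek_light) idle — none
layer 1 (escape) active — suppresses: (0, 3)
layer 2 (back_away) active — suppresses: (0, 3)
layer 3 (cruise) idle — unchanged: (0, 3)
layer 4 (return_home) idle — unchanged: (0, 3)
→ actuator (0, 3) — from layer 2 (back_away)

0 3 back_away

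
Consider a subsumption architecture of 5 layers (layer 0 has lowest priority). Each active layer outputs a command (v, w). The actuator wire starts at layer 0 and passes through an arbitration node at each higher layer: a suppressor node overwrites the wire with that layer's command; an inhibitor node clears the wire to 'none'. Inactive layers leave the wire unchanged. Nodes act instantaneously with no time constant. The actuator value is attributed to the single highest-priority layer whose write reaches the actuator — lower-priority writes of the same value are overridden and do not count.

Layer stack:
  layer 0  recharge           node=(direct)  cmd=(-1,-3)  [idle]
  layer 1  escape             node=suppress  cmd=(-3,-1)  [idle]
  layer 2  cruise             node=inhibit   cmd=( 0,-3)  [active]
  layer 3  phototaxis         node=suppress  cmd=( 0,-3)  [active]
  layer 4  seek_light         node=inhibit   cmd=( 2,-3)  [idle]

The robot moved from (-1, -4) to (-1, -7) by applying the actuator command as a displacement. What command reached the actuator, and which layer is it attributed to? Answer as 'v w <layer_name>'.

displacement = (-1, -7) − (-1, -4) = (0, -3)
layer 0 (recharge) idle — none
layer 1 (escape) idle — unchanged: none
layer 2 (cruise) active — inhibits: none
layer 3 (phototaxis) active — suppresses: (0, -3)
layer 4 (seek_light) idle — unchanged: (0, -3)
→ actuator (0, -3) — from layer 3 (phototaxis)

0 -3 phototaxis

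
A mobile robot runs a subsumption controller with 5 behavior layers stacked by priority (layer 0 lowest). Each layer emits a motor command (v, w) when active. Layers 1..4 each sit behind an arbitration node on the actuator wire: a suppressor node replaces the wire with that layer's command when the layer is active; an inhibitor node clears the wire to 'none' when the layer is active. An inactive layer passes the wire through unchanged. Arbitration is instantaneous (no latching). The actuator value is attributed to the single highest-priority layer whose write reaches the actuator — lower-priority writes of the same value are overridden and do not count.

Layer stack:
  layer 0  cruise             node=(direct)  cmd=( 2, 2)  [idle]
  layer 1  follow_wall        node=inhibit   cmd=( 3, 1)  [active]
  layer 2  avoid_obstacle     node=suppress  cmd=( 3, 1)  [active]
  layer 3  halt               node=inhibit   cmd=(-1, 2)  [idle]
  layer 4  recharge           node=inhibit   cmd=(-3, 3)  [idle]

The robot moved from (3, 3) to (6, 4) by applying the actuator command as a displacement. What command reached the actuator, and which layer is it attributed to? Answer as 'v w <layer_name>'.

displacement = (6, 4) − (3, 3) = (3, 1)
L0 cruise: idle → wire = none
L1 follow_wall: active, inhibitor → wire = none
L2 avoid_obstacle: active, suppressor → wire = (3, 1)
L3 halt: idle → wire stays (3, 1)
L4 recharge: idle → wire stays (3, 1)
actuator = (3, 1) — from layer 2 (avoid_obstacle)

3 1 avoid_obstacle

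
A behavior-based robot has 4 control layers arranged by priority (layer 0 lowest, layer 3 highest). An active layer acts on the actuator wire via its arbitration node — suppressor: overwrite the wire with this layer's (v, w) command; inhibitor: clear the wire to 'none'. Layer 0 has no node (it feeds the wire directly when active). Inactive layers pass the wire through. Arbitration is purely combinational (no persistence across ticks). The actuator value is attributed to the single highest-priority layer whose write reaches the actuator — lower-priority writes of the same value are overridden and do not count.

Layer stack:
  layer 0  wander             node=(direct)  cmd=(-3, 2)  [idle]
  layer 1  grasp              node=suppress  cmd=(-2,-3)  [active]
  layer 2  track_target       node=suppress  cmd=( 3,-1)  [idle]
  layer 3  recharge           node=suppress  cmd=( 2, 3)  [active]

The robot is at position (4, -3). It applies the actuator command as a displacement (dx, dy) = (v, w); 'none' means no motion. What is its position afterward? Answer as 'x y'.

6 0

[0] wander off; wire := none
[1] grasp on (suppress); wire := (-2, -3)
[2] track_target off; pass (-2, -3)
[3] recharge on (suppress); wire := (2, 3)
output (2, 3)
position: (4, -3) + (2, 3) = (6, 0)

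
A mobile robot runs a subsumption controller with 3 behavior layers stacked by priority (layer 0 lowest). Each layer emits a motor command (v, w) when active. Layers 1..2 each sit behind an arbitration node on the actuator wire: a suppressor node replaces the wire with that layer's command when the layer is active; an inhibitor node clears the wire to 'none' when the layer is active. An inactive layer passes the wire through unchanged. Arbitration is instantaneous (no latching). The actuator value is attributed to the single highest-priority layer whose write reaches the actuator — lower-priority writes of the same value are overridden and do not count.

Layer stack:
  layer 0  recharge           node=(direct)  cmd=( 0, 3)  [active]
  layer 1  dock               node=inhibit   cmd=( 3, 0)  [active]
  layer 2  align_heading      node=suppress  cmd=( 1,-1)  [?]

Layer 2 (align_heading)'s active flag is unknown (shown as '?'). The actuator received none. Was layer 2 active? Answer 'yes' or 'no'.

no

If layer 2 is active=yes:
  actuator would be (1, -1)
If layer 2 is active=no:
  actuator would be none
Observed none, so layer 2 was idle.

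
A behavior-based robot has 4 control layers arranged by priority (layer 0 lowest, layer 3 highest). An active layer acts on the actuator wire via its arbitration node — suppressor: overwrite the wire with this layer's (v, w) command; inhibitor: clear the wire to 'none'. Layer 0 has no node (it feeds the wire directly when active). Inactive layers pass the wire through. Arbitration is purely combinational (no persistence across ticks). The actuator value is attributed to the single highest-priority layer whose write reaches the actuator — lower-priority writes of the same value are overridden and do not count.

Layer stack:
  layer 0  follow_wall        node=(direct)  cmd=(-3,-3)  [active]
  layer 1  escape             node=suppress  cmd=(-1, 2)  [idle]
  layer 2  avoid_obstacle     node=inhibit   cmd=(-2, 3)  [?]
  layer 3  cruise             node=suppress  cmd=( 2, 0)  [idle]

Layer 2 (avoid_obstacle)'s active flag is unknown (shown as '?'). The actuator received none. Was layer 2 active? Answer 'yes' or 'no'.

yes

If layer 2 is active=yes:
  actuator would be none
If layer 2 is active=no:
  actuator would be (-3, -3)
Observed none, so layer 2 was active.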